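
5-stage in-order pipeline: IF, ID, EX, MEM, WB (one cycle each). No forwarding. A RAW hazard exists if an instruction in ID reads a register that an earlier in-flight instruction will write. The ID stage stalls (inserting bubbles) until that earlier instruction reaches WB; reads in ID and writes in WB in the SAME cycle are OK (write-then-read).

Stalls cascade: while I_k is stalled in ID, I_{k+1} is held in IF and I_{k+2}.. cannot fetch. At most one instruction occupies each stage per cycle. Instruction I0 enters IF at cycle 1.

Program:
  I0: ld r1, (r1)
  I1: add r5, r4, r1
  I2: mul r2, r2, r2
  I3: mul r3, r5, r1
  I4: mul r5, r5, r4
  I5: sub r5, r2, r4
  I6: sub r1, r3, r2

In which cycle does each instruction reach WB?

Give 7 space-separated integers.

Answer: 5 8 9 11 12 13 14

Derivation:
I0 ld r1 <- r1: IF@1 ID@2 stall=0 (-) EX@3 MEM@4 WB@5
I1 add r5 <- r4,r1: IF@2 ID@3 stall=2 (RAW on I0.r1 (WB@5)) EX@6 MEM@7 WB@8
I2 mul r2 <- r2,r2: IF@3 ID@6 stall=0 (-) EX@7 MEM@8 WB@9
I3 mul r3 <- r5,r1: IF@6 ID@7 stall=1 (RAW on I1.r5 (WB@8)) EX@9 MEM@10 WB@11
I4 mul r5 <- r5,r4: IF@7 ID@9 stall=0 (-) EX@10 MEM@11 WB@12
I5 sub r5 <- r2,r4: IF@9 ID@10 stall=0 (-) EX@11 MEM@12 WB@13
I6 sub r1 <- r3,r2: IF@10 ID@11 stall=0 (-) EX@12 MEM@13 WB@14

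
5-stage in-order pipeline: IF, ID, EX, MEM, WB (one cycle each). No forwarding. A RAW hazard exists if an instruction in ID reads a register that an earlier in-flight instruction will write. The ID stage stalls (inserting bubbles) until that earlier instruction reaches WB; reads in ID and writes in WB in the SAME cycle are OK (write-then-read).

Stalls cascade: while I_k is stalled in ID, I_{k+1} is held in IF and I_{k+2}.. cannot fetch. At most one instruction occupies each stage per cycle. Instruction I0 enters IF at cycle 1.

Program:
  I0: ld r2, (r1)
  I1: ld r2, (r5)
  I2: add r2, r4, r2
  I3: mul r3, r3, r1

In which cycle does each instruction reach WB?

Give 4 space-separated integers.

I0 ld r2 <- r1: IF@1 ID@2 stall=0 (-) EX@3 MEM@4 WB@5
I1 ld r2 <- r5: IF@2 ID@3 stall=0 (-) EX@4 MEM@5 WB@6
I2 add r2 <- r4,r2: IF@3 ID@4 stall=2 (RAW on I1.r2 (WB@6)) EX@7 MEM@8 WB@9
I3 mul r3 <- r3,r1: IF@4 ID@7 stall=0 (-) EX@8 MEM@9 WB@10

Answer: 5 6 9 10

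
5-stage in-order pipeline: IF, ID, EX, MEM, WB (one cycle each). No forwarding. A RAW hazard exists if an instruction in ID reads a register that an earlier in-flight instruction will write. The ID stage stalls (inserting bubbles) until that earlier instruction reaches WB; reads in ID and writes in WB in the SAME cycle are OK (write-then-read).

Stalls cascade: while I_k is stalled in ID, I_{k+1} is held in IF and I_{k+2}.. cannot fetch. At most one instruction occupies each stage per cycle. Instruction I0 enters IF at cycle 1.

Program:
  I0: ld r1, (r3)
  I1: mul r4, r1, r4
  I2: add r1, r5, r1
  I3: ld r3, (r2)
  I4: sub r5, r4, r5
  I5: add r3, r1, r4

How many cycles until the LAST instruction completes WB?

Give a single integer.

Answer: 12

Derivation:
I0 ld r1 <- r3: IF@1 ID@2 stall=0 (-) EX@3 MEM@4 WB@5
I1 mul r4 <- r1,r4: IF@2 ID@3 stall=2 (RAW on I0.r1 (WB@5)) EX@6 MEM@7 WB@8
I2 add r1 <- r5,r1: IF@3 ID@6 stall=0 (-) EX@7 MEM@8 WB@9
I3 ld r3 <- r2: IF@6 ID@7 stall=0 (-) EX@8 MEM@9 WB@10
I4 sub r5 <- r4,r5: IF@7 ID@8 stall=0 (-) EX@9 MEM@10 WB@11
I5 add r3 <- r1,r4: IF@8 ID@9 stall=0 (-) EX@10 MEM@11 WB@12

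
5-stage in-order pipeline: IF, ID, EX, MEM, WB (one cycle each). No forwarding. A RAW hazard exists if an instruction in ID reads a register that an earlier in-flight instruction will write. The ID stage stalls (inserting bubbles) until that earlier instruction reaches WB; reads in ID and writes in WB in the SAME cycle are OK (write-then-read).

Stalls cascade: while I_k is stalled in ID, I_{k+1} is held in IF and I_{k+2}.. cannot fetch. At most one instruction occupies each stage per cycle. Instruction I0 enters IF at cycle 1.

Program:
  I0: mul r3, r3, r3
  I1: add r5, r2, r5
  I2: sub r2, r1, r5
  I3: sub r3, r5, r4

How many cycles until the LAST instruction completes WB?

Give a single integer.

Answer: 10

Derivation:
I0 mul r3 <- r3,r3: IF@1 ID@2 stall=0 (-) EX@3 MEM@4 WB@5
I1 add r5 <- r2,r5: IF@2 ID@3 stall=0 (-) EX@4 MEM@5 WB@6
I2 sub r2 <- r1,r5: IF@3 ID@4 stall=2 (RAW on I1.r5 (WB@6)) EX@7 MEM@8 WB@9
I3 sub r3 <- r5,r4: IF@4 ID@7 stall=0 (-) EX@8 MEM@9 WB@10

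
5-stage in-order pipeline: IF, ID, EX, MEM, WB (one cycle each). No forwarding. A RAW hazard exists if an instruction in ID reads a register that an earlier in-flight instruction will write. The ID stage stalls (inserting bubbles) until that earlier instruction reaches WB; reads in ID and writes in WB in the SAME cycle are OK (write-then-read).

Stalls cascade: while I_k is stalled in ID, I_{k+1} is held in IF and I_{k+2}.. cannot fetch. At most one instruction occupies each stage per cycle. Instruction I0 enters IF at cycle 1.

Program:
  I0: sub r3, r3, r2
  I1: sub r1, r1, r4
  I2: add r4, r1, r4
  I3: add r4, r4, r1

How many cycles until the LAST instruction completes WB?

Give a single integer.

I0 sub r3 <- r3,r2: IF@1 ID@2 stall=0 (-) EX@3 MEM@4 WB@5
I1 sub r1 <- r1,r4: IF@2 ID@3 stall=0 (-) EX@4 MEM@5 WB@6
I2 add r4 <- r1,r4: IF@3 ID@4 stall=2 (RAW on I1.r1 (WB@6)) EX@7 MEM@8 WB@9
I3 add r4 <- r4,r1: IF@4 ID@7 stall=2 (RAW on I2.r4 (WB@9)) EX@10 MEM@11 WB@12

Answer: 12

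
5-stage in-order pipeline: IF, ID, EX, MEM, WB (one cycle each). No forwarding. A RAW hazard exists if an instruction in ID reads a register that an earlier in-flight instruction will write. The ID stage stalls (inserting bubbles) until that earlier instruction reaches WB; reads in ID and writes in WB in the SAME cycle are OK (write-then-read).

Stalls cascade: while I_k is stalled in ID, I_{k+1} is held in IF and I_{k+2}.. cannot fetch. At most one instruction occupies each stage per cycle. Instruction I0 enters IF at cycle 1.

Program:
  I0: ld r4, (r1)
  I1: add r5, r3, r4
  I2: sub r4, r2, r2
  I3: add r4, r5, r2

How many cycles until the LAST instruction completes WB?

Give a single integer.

Answer: 11

Derivation:
I0 ld r4 <- r1: IF@1 ID@2 stall=0 (-) EX@3 MEM@4 WB@5
I1 add r5 <- r3,r4: IF@2 ID@3 stall=2 (RAW on I0.r4 (WB@5)) EX@6 MEM@7 WB@8
I2 sub r4 <- r2,r2: IF@3 ID@6 stall=0 (-) EX@7 MEM@8 WB@9
I3 add r4 <- r5,r2: IF@6 ID@7 stall=1 (RAW on I1.r5 (WB@8)) EX@9 MEM@10 WB@11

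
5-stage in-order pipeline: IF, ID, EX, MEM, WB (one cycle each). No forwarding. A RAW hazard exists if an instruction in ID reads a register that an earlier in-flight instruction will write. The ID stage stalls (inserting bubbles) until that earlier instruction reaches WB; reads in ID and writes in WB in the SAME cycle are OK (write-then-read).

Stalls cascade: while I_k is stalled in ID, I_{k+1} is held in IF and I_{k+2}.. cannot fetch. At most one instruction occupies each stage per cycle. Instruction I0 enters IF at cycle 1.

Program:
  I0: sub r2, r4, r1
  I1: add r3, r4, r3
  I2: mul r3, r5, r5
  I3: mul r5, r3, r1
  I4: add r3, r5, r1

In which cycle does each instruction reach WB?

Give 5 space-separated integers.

I0 sub r2 <- r4,r1: IF@1 ID@2 stall=0 (-) EX@3 MEM@4 WB@5
I1 add r3 <- r4,r3: IF@2 ID@3 stall=0 (-) EX@4 MEM@5 WB@6
I2 mul r3 <- r5,r5: IF@3 ID@4 stall=0 (-) EX@5 MEM@6 WB@7
I3 mul r5 <- r3,r1: IF@4 ID@5 stall=2 (RAW on I2.r3 (WB@7)) EX@8 MEM@9 WB@10
I4 add r3 <- r5,r1: IF@5 ID@8 stall=2 (RAW on I3.r5 (WB@10)) EX@11 MEM@12 WB@13

Answer: 5 6 7 10 13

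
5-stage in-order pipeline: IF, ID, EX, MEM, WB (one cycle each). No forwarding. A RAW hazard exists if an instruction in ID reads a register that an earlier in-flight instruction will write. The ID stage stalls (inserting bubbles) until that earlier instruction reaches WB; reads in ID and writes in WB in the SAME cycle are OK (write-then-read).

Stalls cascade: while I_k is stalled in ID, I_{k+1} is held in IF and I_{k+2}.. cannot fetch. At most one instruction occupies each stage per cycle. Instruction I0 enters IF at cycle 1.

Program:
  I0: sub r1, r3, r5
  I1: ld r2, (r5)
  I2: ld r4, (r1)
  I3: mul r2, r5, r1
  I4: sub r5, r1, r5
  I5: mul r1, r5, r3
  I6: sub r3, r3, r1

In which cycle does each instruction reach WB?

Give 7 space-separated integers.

I0 sub r1 <- r3,r5: IF@1 ID@2 stall=0 (-) EX@3 MEM@4 WB@5
I1 ld r2 <- r5: IF@2 ID@3 stall=0 (-) EX@4 MEM@5 WB@6
I2 ld r4 <- r1: IF@3 ID@4 stall=1 (RAW on I0.r1 (WB@5)) EX@6 MEM@7 WB@8
I3 mul r2 <- r5,r1: IF@4 ID@6 stall=0 (-) EX@7 MEM@8 WB@9
I4 sub r5 <- r1,r5: IF@6 ID@7 stall=0 (-) EX@8 MEM@9 WB@10
I5 mul r1 <- r5,r3: IF@7 ID@8 stall=2 (RAW on I4.r5 (WB@10)) EX@11 MEM@12 WB@13
I6 sub r3 <- r3,r1: IF@8 ID@11 stall=2 (RAW on I5.r1 (WB@13)) EX@14 MEM@15 WB@16

Answer: 5 6 8 9 10 13 16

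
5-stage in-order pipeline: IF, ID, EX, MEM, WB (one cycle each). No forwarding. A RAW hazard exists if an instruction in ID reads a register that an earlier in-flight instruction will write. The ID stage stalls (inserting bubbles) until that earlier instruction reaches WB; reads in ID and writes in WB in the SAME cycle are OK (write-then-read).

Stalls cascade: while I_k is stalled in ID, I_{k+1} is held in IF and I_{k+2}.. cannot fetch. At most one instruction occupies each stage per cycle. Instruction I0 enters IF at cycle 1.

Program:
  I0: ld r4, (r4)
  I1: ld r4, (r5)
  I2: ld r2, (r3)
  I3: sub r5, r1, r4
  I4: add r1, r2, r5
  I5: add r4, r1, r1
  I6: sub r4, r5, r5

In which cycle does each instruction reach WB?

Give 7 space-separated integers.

I0 ld r4 <- r4: IF@1 ID@2 stall=0 (-) EX@3 MEM@4 WB@5
I1 ld r4 <- r5: IF@2 ID@3 stall=0 (-) EX@4 MEM@5 WB@6
I2 ld r2 <- r3: IF@3 ID@4 stall=0 (-) EX@5 MEM@6 WB@7
I3 sub r5 <- r1,r4: IF@4 ID@5 stall=1 (RAW on I1.r4 (WB@6)) EX@7 MEM@8 WB@9
I4 add r1 <- r2,r5: IF@5 ID@7 stall=2 (RAW on I3.r5 (WB@9)) EX@10 MEM@11 WB@12
I5 add r4 <- r1,r1: IF@7 ID@10 stall=2 (RAW on I4.r1 (WB@12)) EX@13 MEM@14 WB@15
I6 sub r4 <- r5,r5: IF@10 ID@13 stall=0 (-) EX@14 MEM@15 WB@16

Answer: 5 6 7 9 12 15 16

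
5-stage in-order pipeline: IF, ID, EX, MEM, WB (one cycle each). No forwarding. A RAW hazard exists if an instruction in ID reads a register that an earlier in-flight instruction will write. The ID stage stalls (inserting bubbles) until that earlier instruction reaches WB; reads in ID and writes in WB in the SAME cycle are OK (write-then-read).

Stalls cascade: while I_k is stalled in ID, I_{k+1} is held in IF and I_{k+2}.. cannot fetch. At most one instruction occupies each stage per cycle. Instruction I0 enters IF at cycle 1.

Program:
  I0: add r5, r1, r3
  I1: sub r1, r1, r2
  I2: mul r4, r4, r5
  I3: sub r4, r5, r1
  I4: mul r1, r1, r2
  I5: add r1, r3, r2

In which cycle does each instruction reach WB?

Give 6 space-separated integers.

I0 add r5 <- r1,r3: IF@1 ID@2 stall=0 (-) EX@3 MEM@4 WB@5
I1 sub r1 <- r1,r2: IF@2 ID@3 stall=0 (-) EX@4 MEM@5 WB@6
I2 mul r4 <- r4,r5: IF@3 ID@4 stall=1 (RAW on I0.r5 (WB@5)) EX@6 MEM@7 WB@8
I3 sub r4 <- r5,r1: IF@4 ID@6 stall=0 (-) EX@7 MEM@8 WB@9
I4 mul r1 <- r1,r2: IF@6 ID@7 stall=0 (-) EX@8 MEM@9 WB@10
I5 add r1 <- r3,r2: IF@7 ID@8 stall=0 (-) EX@9 MEM@10 WB@11

Answer: 5 6 8 9 10 11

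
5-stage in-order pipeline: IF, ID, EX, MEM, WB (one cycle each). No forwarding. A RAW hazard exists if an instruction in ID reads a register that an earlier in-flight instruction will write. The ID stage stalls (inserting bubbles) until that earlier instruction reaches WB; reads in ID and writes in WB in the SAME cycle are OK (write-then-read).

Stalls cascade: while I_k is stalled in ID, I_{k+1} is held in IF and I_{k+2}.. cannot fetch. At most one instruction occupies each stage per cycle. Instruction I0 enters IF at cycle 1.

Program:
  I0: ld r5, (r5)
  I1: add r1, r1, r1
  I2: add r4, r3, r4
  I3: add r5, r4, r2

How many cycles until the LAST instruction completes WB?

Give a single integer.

I0 ld r5 <- r5: IF@1 ID@2 stall=0 (-) EX@3 MEM@4 WB@5
I1 add r1 <- r1,r1: IF@2 ID@3 stall=0 (-) EX@4 MEM@5 WB@6
I2 add r4 <- r3,r4: IF@3 ID@4 stall=0 (-) EX@5 MEM@6 WB@7
I3 add r5 <- r4,r2: IF@4 ID@5 stall=2 (RAW on I2.r4 (WB@7)) EX@8 MEM@9 WB@10

Answer: 10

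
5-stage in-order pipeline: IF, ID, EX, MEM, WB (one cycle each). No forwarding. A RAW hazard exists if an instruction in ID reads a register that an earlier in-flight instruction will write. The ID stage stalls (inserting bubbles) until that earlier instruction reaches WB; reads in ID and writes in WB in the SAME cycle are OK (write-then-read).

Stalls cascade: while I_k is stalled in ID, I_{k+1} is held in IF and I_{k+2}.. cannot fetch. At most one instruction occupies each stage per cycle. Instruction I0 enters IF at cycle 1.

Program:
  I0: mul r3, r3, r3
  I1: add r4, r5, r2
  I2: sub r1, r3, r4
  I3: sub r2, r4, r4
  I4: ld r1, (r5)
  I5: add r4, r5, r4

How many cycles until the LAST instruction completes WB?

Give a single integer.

I0 mul r3 <- r3,r3: IF@1 ID@2 stall=0 (-) EX@3 MEM@4 WB@5
I1 add r4 <- r5,r2: IF@2 ID@3 stall=0 (-) EX@4 MEM@5 WB@6
I2 sub r1 <- r3,r4: IF@3 ID@4 stall=2 (RAW on I1.r4 (WB@6)) EX@7 MEM@8 WB@9
I3 sub r2 <- r4,r4: IF@4 ID@7 stall=0 (-) EX@8 MEM@9 WB@10
I4 ld r1 <- r5: IF@7 ID@8 stall=0 (-) EX@9 MEM@10 WB@11
I5 add r4 <- r5,r4: IF@8 ID@9 stall=0 (-) EX@10 MEM@11 WB@12

Answer: 12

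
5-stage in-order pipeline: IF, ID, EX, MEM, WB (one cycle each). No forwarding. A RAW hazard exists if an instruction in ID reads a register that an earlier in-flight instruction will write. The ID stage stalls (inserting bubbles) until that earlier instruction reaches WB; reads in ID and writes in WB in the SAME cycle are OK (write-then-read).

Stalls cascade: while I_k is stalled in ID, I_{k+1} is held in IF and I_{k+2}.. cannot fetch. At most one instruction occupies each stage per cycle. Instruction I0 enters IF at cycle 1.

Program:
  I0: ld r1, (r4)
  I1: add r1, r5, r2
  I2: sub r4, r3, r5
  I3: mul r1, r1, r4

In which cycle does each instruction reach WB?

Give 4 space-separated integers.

Answer: 5 6 7 10

Derivation:
I0 ld r1 <- r4: IF@1 ID@2 stall=0 (-) EX@3 MEM@4 WB@5
I1 add r1 <- r5,r2: IF@2 ID@3 stall=0 (-) EX@4 MEM@5 WB@6
I2 sub r4 <- r3,r5: IF@3 ID@4 stall=0 (-) EX@5 MEM@6 WB@7
I3 mul r1 <- r1,r4: IF@4 ID@5 stall=2 (RAW on I2.r4 (WB@7)) EX@8 MEM@9 WB@10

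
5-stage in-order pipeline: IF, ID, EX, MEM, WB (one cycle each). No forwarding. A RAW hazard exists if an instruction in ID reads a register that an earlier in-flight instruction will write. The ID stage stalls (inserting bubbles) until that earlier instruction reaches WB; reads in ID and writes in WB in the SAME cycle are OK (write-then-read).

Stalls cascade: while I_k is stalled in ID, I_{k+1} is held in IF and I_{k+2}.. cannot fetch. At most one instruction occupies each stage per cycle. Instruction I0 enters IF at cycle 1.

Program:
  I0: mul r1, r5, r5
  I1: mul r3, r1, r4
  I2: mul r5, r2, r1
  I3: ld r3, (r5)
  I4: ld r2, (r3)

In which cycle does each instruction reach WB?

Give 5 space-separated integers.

Answer: 5 8 9 12 15

Derivation:
I0 mul r1 <- r5,r5: IF@1 ID@2 stall=0 (-) EX@3 MEM@4 WB@5
I1 mul r3 <- r1,r4: IF@2 ID@3 stall=2 (RAW on I0.r1 (WB@5)) EX@6 MEM@7 WB@8
I2 mul r5 <- r2,r1: IF@3 ID@6 stall=0 (-) EX@7 MEM@8 WB@9
I3 ld r3 <- r5: IF@6 ID@7 stall=2 (RAW on I2.r5 (WB@9)) EX@10 MEM@11 WB@12
I4 ld r2 <- r3: IF@7 ID@10 stall=2 (RAW on I3.r3 (WB@12)) EX@13 MEM@14 WB@15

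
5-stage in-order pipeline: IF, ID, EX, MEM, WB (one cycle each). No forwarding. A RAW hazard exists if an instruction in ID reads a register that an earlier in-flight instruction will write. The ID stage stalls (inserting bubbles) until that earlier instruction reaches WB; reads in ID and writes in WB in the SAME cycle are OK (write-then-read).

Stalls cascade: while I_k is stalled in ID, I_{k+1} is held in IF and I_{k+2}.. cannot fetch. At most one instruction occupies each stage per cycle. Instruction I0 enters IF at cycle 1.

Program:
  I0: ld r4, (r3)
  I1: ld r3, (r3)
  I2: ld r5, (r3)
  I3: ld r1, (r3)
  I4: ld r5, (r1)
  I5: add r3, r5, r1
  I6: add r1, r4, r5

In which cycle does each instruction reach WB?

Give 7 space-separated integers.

I0 ld r4 <- r3: IF@1 ID@2 stall=0 (-) EX@3 MEM@4 WB@5
I1 ld r3 <- r3: IF@2 ID@3 stall=0 (-) EX@4 MEM@5 WB@6
I2 ld r5 <- r3: IF@3 ID@4 stall=2 (RAW on I1.r3 (WB@6)) EX@7 MEM@8 WB@9
I3 ld r1 <- r3: IF@4 ID@7 stall=0 (-) EX@8 MEM@9 WB@10
I4 ld r5 <- r1: IF@7 ID@8 stall=2 (RAW on I3.r1 (WB@10)) EX@11 MEM@12 WB@13
I5 add r3 <- r5,r1: IF@8 ID@11 stall=2 (RAW on I4.r5 (WB@13)) EX@14 MEM@15 WB@16
I6 add r1 <- r4,r5: IF@11 ID@14 stall=0 (-) EX@15 MEM@16 WB@17

Answer: 5 6 9 10 13 16 17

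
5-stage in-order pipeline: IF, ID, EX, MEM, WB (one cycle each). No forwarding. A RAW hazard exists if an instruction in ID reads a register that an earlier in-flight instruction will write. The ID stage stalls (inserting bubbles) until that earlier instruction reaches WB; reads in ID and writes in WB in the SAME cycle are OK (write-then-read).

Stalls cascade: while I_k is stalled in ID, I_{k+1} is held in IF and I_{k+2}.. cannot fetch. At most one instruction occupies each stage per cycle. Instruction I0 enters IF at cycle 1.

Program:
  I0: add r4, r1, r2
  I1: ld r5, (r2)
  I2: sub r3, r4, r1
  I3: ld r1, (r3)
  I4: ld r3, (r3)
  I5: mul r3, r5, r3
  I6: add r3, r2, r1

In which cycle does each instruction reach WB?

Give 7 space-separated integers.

Answer: 5 6 8 11 12 15 16

Derivation:
I0 add r4 <- r1,r2: IF@1 ID@2 stall=0 (-) EX@3 MEM@4 WB@5
I1 ld r5 <- r2: IF@2 ID@3 stall=0 (-) EX@4 MEM@5 WB@6
I2 sub r3 <- r4,r1: IF@3 ID@4 stall=1 (RAW on I0.r4 (WB@5)) EX@6 MEM@7 WB@8
I3 ld r1 <- r3: IF@4 ID@6 stall=2 (RAW on I2.r3 (WB@8)) EX@9 MEM@10 WB@11
I4 ld r3 <- r3: IF@6 ID@9 stall=0 (-) EX@10 MEM@11 WB@12
I5 mul r3 <- r5,r3: IF@9 ID@10 stall=2 (RAW on I4.r3 (WB@12)) EX@13 MEM@14 WB@15
I6 add r3 <- r2,r1: IF@10 ID@13 stall=0 (-) EX@14 MEM@15 WB@16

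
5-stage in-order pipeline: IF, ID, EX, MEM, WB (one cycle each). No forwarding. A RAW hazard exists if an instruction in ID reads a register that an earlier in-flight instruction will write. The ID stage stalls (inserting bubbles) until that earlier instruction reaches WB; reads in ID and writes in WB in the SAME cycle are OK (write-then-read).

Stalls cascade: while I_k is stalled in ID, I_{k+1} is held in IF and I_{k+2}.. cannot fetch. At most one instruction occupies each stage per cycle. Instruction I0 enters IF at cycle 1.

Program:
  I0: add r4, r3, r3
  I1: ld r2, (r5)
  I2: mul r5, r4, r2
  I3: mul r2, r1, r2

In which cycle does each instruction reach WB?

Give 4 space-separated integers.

Answer: 5 6 9 10

Derivation:
I0 add r4 <- r3,r3: IF@1 ID@2 stall=0 (-) EX@3 MEM@4 WB@5
I1 ld r2 <- r5: IF@2 ID@3 stall=0 (-) EX@4 MEM@5 WB@6
I2 mul r5 <- r4,r2: IF@3 ID@4 stall=2 (RAW on I1.r2 (WB@6)) EX@7 MEM@8 WB@9
I3 mul r2 <- r1,r2: IF@4 ID@7 stall=0 (-) EX@8 MEM@9 WB@10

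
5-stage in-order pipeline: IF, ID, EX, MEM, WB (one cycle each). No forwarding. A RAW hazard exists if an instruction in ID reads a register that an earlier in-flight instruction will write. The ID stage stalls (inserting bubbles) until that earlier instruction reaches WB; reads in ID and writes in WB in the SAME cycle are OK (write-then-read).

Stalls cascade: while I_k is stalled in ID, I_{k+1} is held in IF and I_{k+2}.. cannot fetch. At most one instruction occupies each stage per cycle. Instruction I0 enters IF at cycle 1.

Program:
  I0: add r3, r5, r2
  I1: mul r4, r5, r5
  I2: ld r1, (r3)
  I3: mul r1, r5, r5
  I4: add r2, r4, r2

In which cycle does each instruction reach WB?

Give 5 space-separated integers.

I0 add r3 <- r5,r2: IF@1 ID@2 stall=0 (-) EX@3 MEM@4 WB@5
I1 mul r4 <- r5,r5: IF@2 ID@3 stall=0 (-) EX@4 MEM@5 WB@6
I2 ld r1 <- r3: IF@3 ID@4 stall=1 (RAW on I0.r3 (WB@5)) EX@6 MEM@7 WB@8
I3 mul r1 <- r5,r5: IF@4 ID@6 stall=0 (-) EX@7 MEM@8 WB@9
I4 add r2 <- r4,r2: IF@6 ID@7 stall=0 (-) EX@8 MEM@9 WB@10

Answer: 5 6 8 9 10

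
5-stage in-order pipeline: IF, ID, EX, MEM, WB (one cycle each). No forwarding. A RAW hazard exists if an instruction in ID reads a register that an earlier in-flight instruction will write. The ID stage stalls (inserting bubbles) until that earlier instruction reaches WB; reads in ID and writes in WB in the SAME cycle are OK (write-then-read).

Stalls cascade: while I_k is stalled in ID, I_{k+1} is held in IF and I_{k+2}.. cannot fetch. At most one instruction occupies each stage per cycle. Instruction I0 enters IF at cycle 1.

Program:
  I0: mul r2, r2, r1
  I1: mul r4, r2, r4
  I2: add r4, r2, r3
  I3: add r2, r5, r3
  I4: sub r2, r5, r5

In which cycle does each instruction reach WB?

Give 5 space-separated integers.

Answer: 5 8 9 10 11

Derivation:
I0 mul r2 <- r2,r1: IF@1 ID@2 stall=0 (-) EX@3 MEM@4 WB@5
I1 mul r4 <- r2,r4: IF@2 ID@3 stall=2 (RAW on I0.r2 (WB@5)) EX@6 MEM@7 WB@8
I2 add r4 <- r2,r3: IF@3 ID@6 stall=0 (-) EX@7 MEM@8 WB@9
I3 add r2 <- r5,r3: IF@6 ID@7 stall=0 (-) EX@8 MEM@9 WB@10
I4 sub r2 <- r5,r5: IF@7 ID@8 stall=0 (-) EX@9 MEM@10 WB@11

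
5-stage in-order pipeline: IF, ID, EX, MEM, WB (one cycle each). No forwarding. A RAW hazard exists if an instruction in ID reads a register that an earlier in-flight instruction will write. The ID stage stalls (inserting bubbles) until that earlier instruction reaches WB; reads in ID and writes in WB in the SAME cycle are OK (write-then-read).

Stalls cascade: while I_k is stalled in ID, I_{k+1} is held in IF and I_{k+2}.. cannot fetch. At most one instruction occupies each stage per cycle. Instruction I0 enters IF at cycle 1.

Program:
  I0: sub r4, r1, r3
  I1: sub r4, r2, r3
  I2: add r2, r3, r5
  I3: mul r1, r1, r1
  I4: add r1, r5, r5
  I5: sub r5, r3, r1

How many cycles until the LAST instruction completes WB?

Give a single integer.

I0 sub r4 <- r1,r3: IF@1 ID@2 stall=0 (-) EX@3 MEM@4 WB@5
I1 sub r4 <- r2,r3: IF@2 ID@3 stall=0 (-) EX@4 MEM@5 WB@6
I2 add r2 <- r3,r5: IF@3 ID@4 stall=0 (-) EX@5 MEM@6 WB@7
I3 mul r1 <- r1,r1: IF@4 ID@5 stall=0 (-) EX@6 MEM@7 WB@8
I4 add r1 <- r5,r5: IF@5 ID@6 stall=0 (-) EX@7 MEM@8 WB@9
I5 sub r5 <- r3,r1: IF@6 ID@7 stall=2 (RAW on I4.r1 (WB@9)) EX@10 MEM@11 WB@12

Answer: 12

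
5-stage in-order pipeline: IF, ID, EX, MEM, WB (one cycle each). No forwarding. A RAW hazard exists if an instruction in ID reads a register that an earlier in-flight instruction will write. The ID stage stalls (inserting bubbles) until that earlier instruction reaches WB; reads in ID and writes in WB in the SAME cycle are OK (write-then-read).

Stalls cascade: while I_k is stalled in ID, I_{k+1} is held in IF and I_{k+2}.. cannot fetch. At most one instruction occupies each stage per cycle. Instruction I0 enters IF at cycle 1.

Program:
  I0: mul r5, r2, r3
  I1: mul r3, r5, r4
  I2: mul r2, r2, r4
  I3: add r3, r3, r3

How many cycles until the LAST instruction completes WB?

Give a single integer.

Answer: 11

Derivation:
I0 mul r5 <- r2,r3: IF@1 ID@2 stall=0 (-) EX@3 MEM@4 WB@5
I1 mul r3 <- r5,r4: IF@2 ID@3 stall=2 (RAW on I0.r5 (WB@5)) EX@6 MEM@7 WB@8
I2 mul r2 <- r2,r4: IF@3 ID@6 stall=0 (-) EX@7 MEM@8 WB@9
I3 add r3 <- r3,r3: IF@6 ID@7 stall=1 (RAW on I1.r3 (WB@8)) EX@9 MEM@10 WB@11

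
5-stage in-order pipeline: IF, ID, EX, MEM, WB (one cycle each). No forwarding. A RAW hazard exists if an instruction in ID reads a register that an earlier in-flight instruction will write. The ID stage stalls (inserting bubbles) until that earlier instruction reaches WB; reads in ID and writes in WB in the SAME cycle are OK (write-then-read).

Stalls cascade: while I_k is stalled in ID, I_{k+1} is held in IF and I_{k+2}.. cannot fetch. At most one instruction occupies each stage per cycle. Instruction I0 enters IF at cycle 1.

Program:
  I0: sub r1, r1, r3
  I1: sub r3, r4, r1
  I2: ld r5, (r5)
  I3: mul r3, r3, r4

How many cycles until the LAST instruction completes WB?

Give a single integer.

I0 sub r1 <- r1,r3: IF@1 ID@2 stall=0 (-) EX@3 MEM@4 WB@5
I1 sub r3 <- r4,r1: IF@2 ID@3 stall=2 (RAW on I0.r1 (WB@5)) EX@6 MEM@7 WB@8
I2 ld r5 <- r5: IF@3 ID@6 stall=0 (-) EX@7 MEM@8 WB@9
I3 mul r3 <- r3,r4: IF@6 ID@7 stall=1 (RAW on I1.r3 (WB@8)) EX@9 MEM@10 WB@11

Answer: 11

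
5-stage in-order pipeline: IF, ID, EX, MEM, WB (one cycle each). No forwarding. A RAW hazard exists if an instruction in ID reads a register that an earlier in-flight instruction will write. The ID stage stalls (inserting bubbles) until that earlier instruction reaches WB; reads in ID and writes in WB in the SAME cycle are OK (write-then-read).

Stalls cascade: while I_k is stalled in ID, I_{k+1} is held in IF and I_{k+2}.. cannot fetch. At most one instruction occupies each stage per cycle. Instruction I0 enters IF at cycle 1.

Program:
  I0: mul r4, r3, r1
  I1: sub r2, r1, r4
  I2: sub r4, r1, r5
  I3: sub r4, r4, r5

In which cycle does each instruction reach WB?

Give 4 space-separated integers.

Answer: 5 8 9 12

Derivation:
I0 mul r4 <- r3,r1: IF@1 ID@2 stall=0 (-) EX@3 MEM@4 WB@5
I1 sub r2 <- r1,r4: IF@2 ID@3 stall=2 (RAW on I0.r4 (WB@5)) EX@6 MEM@7 WB@8
I2 sub r4 <- r1,r5: IF@3 ID@6 stall=0 (-) EX@7 MEM@8 WB@9
I3 sub r4 <- r4,r5: IF@6 ID@7 stall=2 (RAW on I2.r4 (WB@9)) EX@10 MEM@11 WB@12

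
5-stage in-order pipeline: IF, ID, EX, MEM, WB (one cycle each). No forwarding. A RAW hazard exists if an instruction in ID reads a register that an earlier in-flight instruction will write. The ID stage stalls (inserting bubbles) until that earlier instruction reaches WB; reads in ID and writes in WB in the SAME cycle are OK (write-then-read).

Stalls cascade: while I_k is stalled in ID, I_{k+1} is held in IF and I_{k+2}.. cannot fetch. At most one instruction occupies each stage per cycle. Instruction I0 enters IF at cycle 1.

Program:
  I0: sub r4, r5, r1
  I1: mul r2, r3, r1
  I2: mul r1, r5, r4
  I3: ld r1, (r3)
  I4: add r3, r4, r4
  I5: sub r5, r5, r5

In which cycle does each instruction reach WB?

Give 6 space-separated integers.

Answer: 5 6 8 9 10 11

Derivation:
I0 sub r4 <- r5,r1: IF@1 ID@2 stall=0 (-) EX@3 MEM@4 WB@5
I1 mul r2 <- r3,r1: IF@2 ID@3 stall=0 (-) EX@4 MEM@5 WB@6
I2 mul r1 <- r5,r4: IF@3 ID@4 stall=1 (RAW on I0.r4 (WB@5)) EX@6 MEM@7 WB@8
I3 ld r1 <- r3: IF@4 ID@6 stall=0 (-) EX@7 MEM@8 WB@9
I4 add r3 <- r4,r4: IF@6 ID@7 stall=0 (-) EX@8 MEM@9 WB@10
I5 sub r5 <- r5,r5: IF@7 ID@8 stall=0 (-) EX@9 MEM@10 WB@11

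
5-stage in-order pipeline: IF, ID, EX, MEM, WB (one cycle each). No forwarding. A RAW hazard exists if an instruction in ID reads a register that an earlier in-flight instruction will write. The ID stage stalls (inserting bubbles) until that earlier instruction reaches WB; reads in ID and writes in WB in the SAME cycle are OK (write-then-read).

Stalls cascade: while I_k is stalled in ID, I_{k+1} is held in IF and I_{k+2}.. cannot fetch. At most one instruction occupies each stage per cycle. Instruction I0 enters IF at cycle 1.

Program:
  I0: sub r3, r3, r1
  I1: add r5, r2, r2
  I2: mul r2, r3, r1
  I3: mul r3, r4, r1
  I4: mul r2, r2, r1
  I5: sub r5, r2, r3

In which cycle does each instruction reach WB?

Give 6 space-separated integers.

Answer: 5 6 8 9 11 14

Derivation:
I0 sub r3 <- r3,r1: IF@1 ID@2 stall=0 (-) EX@3 MEM@4 WB@5
I1 add r5 <- r2,r2: IF@2 ID@3 stall=0 (-) EX@4 MEM@5 WB@6
I2 mul r2 <- r3,r1: IF@3 ID@4 stall=1 (RAW on I0.r3 (WB@5)) EX@6 MEM@7 WB@8
I3 mul r3 <- r4,r1: IF@4 ID@6 stall=0 (-) EX@7 MEM@8 WB@9
I4 mul r2 <- r2,r1: IF@6 ID@7 stall=1 (RAW on I2.r2 (WB@8)) EX@9 MEM@10 WB@11
I5 sub r5 <- r2,r3: IF@7 ID@9 stall=2 (RAW on I4.r2 (WB@11)) EX@12 MEM@13 WB@14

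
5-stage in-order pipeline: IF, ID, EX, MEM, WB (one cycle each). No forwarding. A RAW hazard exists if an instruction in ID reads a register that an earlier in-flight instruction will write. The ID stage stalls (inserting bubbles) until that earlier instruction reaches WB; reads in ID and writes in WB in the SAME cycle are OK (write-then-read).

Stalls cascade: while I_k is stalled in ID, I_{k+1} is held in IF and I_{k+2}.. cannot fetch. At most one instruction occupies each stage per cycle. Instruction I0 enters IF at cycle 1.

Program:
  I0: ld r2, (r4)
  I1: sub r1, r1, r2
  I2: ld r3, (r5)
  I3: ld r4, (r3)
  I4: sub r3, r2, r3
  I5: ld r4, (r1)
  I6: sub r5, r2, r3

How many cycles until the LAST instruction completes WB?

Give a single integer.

Answer: 16

Derivation:
I0 ld r2 <- r4: IF@1 ID@2 stall=0 (-) EX@3 MEM@4 WB@5
I1 sub r1 <- r1,r2: IF@2 ID@3 stall=2 (RAW on I0.r2 (WB@5)) EX@6 MEM@7 WB@8
I2 ld r3 <- r5: IF@3 ID@6 stall=0 (-) EX@7 MEM@8 WB@9
I3 ld r4 <- r3: IF@6 ID@7 stall=2 (RAW on I2.r3 (WB@9)) EX@10 MEM@11 WB@12
I4 sub r3 <- r2,r3: IF@7 ID@10 stall=0 (-) EX@11 MEM@12 WB@13
I5 ld r4 <- r1: IF@10 ID@11 stall=0 (-) EX@12 MEM@13 WB@14
I6 sub r5 <- r2,r3: IF@11 ID@12 stall=1 (RAW on I4.r3 (WB@13)) EX@14 MEM@15 WB@16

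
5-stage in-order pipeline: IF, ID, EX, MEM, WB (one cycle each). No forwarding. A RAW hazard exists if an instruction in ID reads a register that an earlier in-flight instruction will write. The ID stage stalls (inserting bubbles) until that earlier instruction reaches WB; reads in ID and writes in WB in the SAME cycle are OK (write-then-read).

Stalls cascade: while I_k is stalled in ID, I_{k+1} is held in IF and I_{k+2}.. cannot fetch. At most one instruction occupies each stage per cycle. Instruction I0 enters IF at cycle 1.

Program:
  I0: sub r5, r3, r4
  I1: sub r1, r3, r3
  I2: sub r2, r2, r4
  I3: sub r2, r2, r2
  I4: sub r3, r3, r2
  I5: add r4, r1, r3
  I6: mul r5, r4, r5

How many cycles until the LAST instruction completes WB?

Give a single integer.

Answer: 19

Derivation:
I0 sub r5 <- r3,r4: IF@1 ID@2 stall=0 (-) EX@3 MEM@4 WB@5
I1 sub r1 <- r3,r3: IF@2 ID@3 stall=0 (-) EX@4 MEM@5 WB@6
I2 sub r2 <- r2,r4: IF@3 ID@4 stall=0 (-) EX@5 MEM@6 WB@7
I3 sub r2 <- r2,r2: IF@4 ID@5 stall=2 (RAW on I2.r2 (WB@7)) EX@8 MEM@9 WB@10
I4 sub r3 <- r3,r2: IF@5 ID@8 stall=2 (RAW on I3.r2 (WB@10)) EX@11 MEM@12 WB@13
I5 add r4 <- r1,r3: IF@8 ID@11 stall=2 (RAW on I4.r3 (WB@13)) EX@14 MEM@15 WB@16
I6 mul r5 <- r4,r5: IF@11 ID@14 stall=2 (RAW on I5.r4 (WB@16)) EX@17 MEM@18 WB@19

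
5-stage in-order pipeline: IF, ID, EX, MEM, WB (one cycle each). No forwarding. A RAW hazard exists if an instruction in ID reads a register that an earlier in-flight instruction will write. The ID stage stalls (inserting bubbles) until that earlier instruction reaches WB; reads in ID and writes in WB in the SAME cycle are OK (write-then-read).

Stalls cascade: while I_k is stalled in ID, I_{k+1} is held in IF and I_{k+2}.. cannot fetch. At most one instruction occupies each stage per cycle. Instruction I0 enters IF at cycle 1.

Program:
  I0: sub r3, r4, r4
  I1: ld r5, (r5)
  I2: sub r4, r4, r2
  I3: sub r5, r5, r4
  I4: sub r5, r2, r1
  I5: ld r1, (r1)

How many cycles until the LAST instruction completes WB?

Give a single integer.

I0 sub r3 <- r4,r4: IF@1 ID@2 stall=0 (-) EX@3 MEM@4 WB@5
I1 ld r5 <- r5: IF@2 ID@3 stall=0 (-) EX@4 MEM@5 WB@6
I2 sub r4 <- r4,r2: IF@3 ID@4 stall=0 (-) EX@5 MEM@6 WB@7
I3 sub r5 <- r5,r4: IF@4 ID@5 stall=2 (RAW on I2.r4 (WB@7)) EX@8 MEM@9 WB@10
I4 sub r5 <- r2,r1: IF@5 ID@8 stall=0 (-) EX@9 MEM@10 WB@11
I5 ld r1 <- r1: IF@8 ID@9 stall=0 (-) EX@10 MEM@11 WB@12

Answer: 12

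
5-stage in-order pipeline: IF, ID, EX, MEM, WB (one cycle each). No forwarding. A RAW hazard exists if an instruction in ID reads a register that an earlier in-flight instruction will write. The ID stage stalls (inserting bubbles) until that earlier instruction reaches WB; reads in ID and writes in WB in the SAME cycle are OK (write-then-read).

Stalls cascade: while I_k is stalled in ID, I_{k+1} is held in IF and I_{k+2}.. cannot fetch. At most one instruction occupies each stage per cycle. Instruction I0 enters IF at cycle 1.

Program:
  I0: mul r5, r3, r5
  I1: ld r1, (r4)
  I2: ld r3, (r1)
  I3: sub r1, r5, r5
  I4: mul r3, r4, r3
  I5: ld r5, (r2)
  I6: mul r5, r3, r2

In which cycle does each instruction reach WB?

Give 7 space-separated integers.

Answer: 5 6 9 10 12 13 15

Derivation:
I0 mul r5 <- r3,r5: IF@1 ID@2 stall=0 (-) EX@3 MEM@4 WB@5
I1 ld r1 <- r4: IF@2 ID@3 stall=0 (-) EX@4 MEM@5 WB@6
I2 ld r3 <- r1: IF@3 ID@4 stall=2 (RAW on I1.r1 (WB@6)) EX@7 MEM@8 WB@9
I3 sub r1 <- r5,r5: IF@4 ID@7 stall=0 (-) EX@8 MEM@9 WB@10
I4 mul r3 <- r4,r3: IF@7 ID@8 stall=1 (RAW on I2.r3 (WB@9)) EX@10 MEM@11 WB@12
I5 ld r5 <- r2: IF@8 ID@10 stall=0 (-) EX@11 MEM@12 WB@13
I6 mul r5 <- r3,r2: IF@10 ID@11 stall=1 (RAW on I4.r3 (WB@12)) EX@13 MEM@14 WB@15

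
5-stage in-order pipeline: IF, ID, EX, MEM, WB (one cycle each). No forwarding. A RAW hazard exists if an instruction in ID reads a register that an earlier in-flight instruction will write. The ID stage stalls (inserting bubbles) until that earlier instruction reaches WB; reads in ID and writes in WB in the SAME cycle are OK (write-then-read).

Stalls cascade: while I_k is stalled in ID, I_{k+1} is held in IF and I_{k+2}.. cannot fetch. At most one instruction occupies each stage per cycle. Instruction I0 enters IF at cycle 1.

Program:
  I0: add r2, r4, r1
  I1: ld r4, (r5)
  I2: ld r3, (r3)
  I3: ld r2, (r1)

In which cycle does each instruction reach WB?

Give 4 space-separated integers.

Answer: 5 6 7 8

Derivation:
I0 add r2 <- r4,r1: IF@1 ID@2 stall=0 (-) EX@3 MEM@4 WB@5
I1 ld r4 <- r5: IF@2 ID@3 stall=0 (-) EX@4 MEM@5 WB@6
I2 ld r3 <- r3: IF@3 ID@4 stall=0 (-) EX@5 MEM@6 WB@7
I3 ld r2 <- r1: IF@4 ID@5 stall=0 (-) EX@6 MEM@7 WB@8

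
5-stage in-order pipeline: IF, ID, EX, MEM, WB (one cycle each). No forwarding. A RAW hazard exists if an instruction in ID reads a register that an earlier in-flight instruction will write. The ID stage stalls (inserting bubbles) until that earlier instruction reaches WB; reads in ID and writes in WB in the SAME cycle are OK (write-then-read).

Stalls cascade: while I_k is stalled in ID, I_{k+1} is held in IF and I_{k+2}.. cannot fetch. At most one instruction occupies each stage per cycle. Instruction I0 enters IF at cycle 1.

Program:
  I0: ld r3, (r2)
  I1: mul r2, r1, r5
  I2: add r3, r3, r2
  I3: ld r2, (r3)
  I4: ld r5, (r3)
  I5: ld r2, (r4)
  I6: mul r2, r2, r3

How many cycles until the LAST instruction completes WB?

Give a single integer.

I0 ld r3 <- r2: IF@1 ID@2 stall=0 (-) EX@3 MEM@4 WB@5
I1 mul r2 <- r1,r5: IF@2 ID@3 stall=0 (-) EX@4 MEM@5 WB@6
I2 add r3 <- r3,r2: IF@3 ID@4 stall=2 (RAW on I1.r2 (WB@6)) EX@7 MEM@8 WB@9
I3 ld r2 <- r3: IF@4 ID@7 stall=2 (RAW on I2.r3 (WB@9)) EX@10 MEM@11 WB@12
I4 ld r5 <- r3: IF@7 ID@10 stall=0 (-) EX@11 MEM@12 WB@13
I5 ld r2 <- r4: IF@10 ID@11 stall=0 (-) EX@12 MEM@13 WB@14
I6 mul r2 <- r2,r3: IF@11 ID@12 stall=2 (RAW on I5.r2 (WB@14)) EX@15 MEM@16 WB@17

Answer: 17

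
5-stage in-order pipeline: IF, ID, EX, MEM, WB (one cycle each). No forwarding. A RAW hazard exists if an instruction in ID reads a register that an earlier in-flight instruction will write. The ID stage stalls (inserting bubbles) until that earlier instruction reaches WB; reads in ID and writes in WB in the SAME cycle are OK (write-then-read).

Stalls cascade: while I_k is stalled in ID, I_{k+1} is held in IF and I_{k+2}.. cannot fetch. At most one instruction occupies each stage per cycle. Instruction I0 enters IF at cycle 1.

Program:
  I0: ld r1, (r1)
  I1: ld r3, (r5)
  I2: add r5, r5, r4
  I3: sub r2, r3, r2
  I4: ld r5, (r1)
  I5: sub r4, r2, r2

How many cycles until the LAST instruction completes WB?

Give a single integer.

Answer: 12

Derivation:
I0 ld r1 <- r1: IF@1 ID@2 stall=0 (-) EX@3 MEM@4 WB@5
I1 ld r3 <- r5: IF@2 ID@3 stall=0 (-) EX@4 MEM@5 WB@6
I2 add r5 <- r5,r4: IF@3 ID@4 stall=0 (-) EX@5 MEM@6 WB@7
I3 sub r2 <- r3,r2: IF@4 ID@5 stall=1 (RAW on I1.r3 (WB@6)) EX@7 MEM@8 WB@9
I4 ld r5 <- r1: IF@5 ID@7 stall=0 (-) EX@8 MEM@9 WB@10
I5 sub r4 <- r2,r2: IF@7 ID@8 stall=1 (RAW on I3.r2 (WB@9)) EX@10 MEM@11 WB@12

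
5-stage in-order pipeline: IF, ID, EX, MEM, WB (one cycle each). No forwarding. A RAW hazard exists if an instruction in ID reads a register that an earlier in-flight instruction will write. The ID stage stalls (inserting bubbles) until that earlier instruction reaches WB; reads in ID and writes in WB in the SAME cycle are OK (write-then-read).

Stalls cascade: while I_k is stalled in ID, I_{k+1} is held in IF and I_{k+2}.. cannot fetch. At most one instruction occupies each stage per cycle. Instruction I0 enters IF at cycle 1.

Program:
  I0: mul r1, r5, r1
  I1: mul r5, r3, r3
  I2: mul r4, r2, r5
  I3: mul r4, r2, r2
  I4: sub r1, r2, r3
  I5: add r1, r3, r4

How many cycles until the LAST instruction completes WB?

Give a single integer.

Answer: 13

Derivation:
I0 mul r1 <- r5,r1: IF@1 ID@2 stall=0 (-) EX@3 MEM@4 WB@5
I1 mul r5 <- r3,r3: IF@2 ID@3 stall=0 (-) EX@4 MEM@5 WB@6
I2 mul r4 <- r2,r5: IF@3 ID@4 stall=2 (RAW on I1.r5 (WB@6)) EX@7 MEM@8 WB@9
I3 mul r4 <- r2,r2: IF@4 ID@7 stall=0 (-) EX@8 MEM@9 WB@10
I4 sub r1 <- r2,r3: IF@7 ID@8 stall=0 (-) EX@9 MEM@10 WB@11
I5 add r1 <- r3,r4: IF@8 ID@9 stall=1 (RAW on I3.r4 (WB@10)) EX@11 MEM@12 WB@13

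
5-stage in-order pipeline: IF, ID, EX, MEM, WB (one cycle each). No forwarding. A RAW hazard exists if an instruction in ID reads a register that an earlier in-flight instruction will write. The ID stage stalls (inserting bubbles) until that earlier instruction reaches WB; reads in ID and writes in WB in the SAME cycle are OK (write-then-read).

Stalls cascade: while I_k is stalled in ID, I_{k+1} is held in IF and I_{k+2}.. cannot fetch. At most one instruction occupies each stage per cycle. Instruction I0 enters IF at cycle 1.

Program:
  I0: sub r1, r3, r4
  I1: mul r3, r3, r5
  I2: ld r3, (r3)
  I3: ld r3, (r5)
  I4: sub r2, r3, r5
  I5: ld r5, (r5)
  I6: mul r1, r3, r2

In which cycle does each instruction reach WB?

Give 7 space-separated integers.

I0 sub r1 <- r3,r4: IF@1 ID@2 stall=0 (-) EX@3 MEM@4 WB@5
I1 mul r3 <- r3,r5: IF@2 ID@3 stall=0 (-) EX@4 MEM@5 WB@6
I2 ld r3 <- r3: IF@3 ID@4 stall=2 (RAW on I1.r3 (WB@6)) EX@7 MEM@8 WB@9
I3 ld r3 <- r5: IF@4 ID@7 stall=0 (-) EX@8 MEM@9 WB@10
I4 sub r2 <- r3,r5: IF@7 ID@8 stall=2 (RAW on I3.r3 (WB@10)) EX@11 MEM@12 WB@13
I5 ld r5 <- r5: IF@8 ID@11 stall=0 (-) EX@12 MEM@13 WB@14
I6 mul r1 <- r3,r2: IF@11 ID@12 stall=1 (RAW on I4.r2 (WB@13)) EX@14 MEM@15 WB@16

Answer: 5 6 9 10 13 14 16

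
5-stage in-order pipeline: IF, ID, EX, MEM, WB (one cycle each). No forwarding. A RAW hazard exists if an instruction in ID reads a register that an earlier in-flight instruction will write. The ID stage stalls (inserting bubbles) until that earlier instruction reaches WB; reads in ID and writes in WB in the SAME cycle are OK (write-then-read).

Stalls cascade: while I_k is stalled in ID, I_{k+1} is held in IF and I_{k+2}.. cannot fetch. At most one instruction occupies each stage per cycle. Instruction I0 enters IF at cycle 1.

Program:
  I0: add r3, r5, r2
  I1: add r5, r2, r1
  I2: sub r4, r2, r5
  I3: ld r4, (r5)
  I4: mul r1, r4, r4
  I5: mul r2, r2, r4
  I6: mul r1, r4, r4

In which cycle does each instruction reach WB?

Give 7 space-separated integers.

I0 add r3 <- r5,r2: IF@1 ID@2 stall=0 (-) EX@3 MEM@4 WB@5
I1 add r5 <- r2,r1: IF@2 ID@3 stall=0 (-) EX@4 MEM@5 WB@6
I2 sub r4 <- r2,r5: IF@3 ID@4 stall=2 (RAW on I1.r5 (WB@6)) EX@7 MEM@8 WB@9
I3 ld r4 <- r5: IF@4 ID@7 stall=0 (-) EX@8 MEM@9 WB@10
I4 mul r1 <- r4,r4: IF@7 ID@8 stall=2 (RAW on I3.r4 (WB@10)) EX@11 MEM@12 WB@13
I5 mul r2 <- r2,r4: IF@8 ID@11 stall=0 (-) EX@12 MEM@13 WB@14
I6 mul r1 <- r4,r4: IF@11 ID@12 stall=0 (-) EX@13 MEM@14 WB@15

Answer: 5 6 9 10 13 14 15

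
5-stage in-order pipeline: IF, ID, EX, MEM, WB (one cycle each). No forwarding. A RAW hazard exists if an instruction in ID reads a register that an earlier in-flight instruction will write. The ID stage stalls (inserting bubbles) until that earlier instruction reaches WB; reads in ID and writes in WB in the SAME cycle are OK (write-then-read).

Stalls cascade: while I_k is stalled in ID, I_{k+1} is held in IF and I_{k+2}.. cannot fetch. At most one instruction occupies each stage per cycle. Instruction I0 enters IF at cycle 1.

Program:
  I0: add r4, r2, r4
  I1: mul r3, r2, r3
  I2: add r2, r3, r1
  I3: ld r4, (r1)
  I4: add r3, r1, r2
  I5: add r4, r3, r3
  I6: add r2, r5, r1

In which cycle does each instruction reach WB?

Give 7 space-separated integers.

Answer: 5 6 9 10 12 15 16

Derivation:
I0 add r4 <- r2,r4: IF@1 ID@2 stall=0 (-) EX@3 MEM@4 WB@5
I1 mul r3 <- r2,r3: IF@2 ID@3 stall=0 (-) EX@4 MEM@5 WB@6
I2 add r2 <- r3,r1: IF@3 ID@4 stall=2 (RAW on I1.r3 (WB@6)) EX@7 MEM@8 WB@9
I3 ld r4 <- r1: IF@4 ID@7 stall=0 (-) EX@8 MEM@9 WB@10
I4 add r3 <- r1,r2: IF@7 ID@8 stall=1 (RAW on I2.r2 (WB@9)) EX@10 MEM@11 WB@12
I5 add r4 <- r3,r3: IF@8 ID@10 stall=2 (RAW on I4.r3 (WB@12)) EX@13 MEM@14 WB@15
I6 add r2 <- r5,r1: IF@10 ID@13 stall=0 (-) EX@14 MEM@15 WB@16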